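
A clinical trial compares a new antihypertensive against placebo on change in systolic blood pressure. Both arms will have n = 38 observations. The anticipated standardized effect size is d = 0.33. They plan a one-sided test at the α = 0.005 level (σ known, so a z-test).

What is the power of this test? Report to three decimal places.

Noncentrality parameter: δ = d·√(n/2) = 0.33 × √(38/2) = 1.4384
One-sided α = 0.005 → critical value z_{0.005} = 2.576.
Power = Φ(δ − 2.576) = Φ(-1.137) = 0.1277.

Power ≈ 0.128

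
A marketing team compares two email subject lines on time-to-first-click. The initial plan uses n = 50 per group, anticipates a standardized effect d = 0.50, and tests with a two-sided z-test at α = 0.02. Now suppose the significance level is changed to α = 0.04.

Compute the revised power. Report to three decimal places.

δ = d·√(n/2) = 0.50 × √(50/2) = 2.5000 (unchanged). New critical value: z_{0.02} = 2.054.
Revised power = Φ(δ − 2.054) + Φ(−δ − 2.054) = Φ(0.446) + Φ(-4.554) = 0.6723 + 0.0000 = 0.6723.

Power ≈ 0.672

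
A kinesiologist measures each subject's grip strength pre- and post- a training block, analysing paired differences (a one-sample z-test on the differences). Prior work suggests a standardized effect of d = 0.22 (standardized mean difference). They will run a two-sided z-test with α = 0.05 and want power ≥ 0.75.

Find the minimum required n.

n = 144

Set Φ(δ − 1.960) = 0.75; then δ − 1.960 = Φ⁻¹(0.75) = 0.674, giving δ = 2.634.
(For δ > 0 the lower-tail rejection region contributes negligibly to power, so the one-term inversion is standard.)
δ = d·√n ⇒ n = (δ/d)² = (2.634 / 0.22)² = 143.40.
Round up to the next whole unit.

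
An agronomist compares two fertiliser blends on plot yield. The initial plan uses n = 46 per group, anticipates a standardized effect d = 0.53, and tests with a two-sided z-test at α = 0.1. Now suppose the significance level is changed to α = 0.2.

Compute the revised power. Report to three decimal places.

δ = d·√(n/2) = 0.53 × √(46/2) = 2.5418 (unchanged). New critical value: z_{0.1} = 1.282.
Revised power = Φ(δ − 1.282) + Φ(−δ − 1.282) = Φ(1.260) + Φ(-3.823) = 0.8962 + 0.0001 = 0.8963.

Power ≈ 0.896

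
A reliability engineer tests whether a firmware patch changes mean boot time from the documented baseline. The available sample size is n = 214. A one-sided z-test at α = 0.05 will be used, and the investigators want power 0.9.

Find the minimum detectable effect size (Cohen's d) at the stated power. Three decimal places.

d ≈ 0.200

Need Φ(δ − 1.645) = 0.9, so δ = 1.645 + 1.282 = 2.926.
δ = d·√n ⇒ d = δ/√n = 2.926/√214 = 0.2000.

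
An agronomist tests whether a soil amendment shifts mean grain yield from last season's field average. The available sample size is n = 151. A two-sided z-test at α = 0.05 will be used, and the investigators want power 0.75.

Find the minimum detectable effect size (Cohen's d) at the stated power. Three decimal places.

d ≈ 0.214

Need Φ(δ − 1.960) = 0.75, so δ = 1.960 + 0.674 = 2.634.
(The second rejection-region term Φ(−δ − z_{α/2}) is negligible and dropped.)
δ = d·√n ⇒ d = δ/√n = 2.634/√151 = 0.2144.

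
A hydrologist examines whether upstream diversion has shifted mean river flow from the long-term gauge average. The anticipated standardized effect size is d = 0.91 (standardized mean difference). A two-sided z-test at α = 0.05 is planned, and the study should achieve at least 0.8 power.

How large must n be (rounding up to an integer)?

For power 0.8 need Φ(δ − z_{0.025}) = 0.8, so δ = z_{0.025} + z_{0.20} = 1.960 + 0.842 = 2.802.
(Ignoring the negligible lower-tail rejection probability gives the usual closed-form inversion.)
δ = d·√n ⇒ n = (δ/d)² = (2.802 / 0.91)² = 9.48.
Round up to the next whole unit.

n = 10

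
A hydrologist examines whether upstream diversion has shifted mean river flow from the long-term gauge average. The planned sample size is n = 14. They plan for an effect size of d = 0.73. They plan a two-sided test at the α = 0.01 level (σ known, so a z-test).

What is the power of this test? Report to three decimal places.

Power ≈ 0.562

Noncentrality parameter: δ = d·√n = 0.73 × √14 = 2.7314
Critical value for a two-sided test at α = 0.01: z_{α/2} = 2.576.
Power = Φ(δ − 2.576) + Φ(−δ − 2.576) = Φ(0.156) + Φ(-5.307) = 0.5618 + 0.0000 = 0.5618.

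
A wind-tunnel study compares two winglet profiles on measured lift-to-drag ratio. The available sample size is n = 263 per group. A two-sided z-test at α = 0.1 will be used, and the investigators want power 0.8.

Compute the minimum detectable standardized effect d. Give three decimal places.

d ≈ 0.217

Required noncentrality: δ = z_{0.05} + z_{0.20} = 1.645 + 0.842 = 2.486.
(The second rejection-region term Φ(−δ − z_{α/2}) is negligible and dropped.)
δ = d·√(n/2) ⇒ d = δ/√(n/2) = 2.486/√(263/2) = 0.2168.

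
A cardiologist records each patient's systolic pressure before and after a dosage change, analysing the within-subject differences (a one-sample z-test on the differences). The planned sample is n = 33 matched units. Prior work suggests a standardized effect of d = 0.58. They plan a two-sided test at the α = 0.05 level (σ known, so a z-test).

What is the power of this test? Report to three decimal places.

Noncentrality parameter: δ = d·√n = 0.58 × √33 = 3.3318
Critical value for a two-sided test at α = 0.05: z_{α/2} = 1.960.
Power = Φ(δ − 1.960) + Φ(−δ − 1.960) = Φ(1.372) + Φ(-5.292) = 0.9149 + 0.0000 = 0.9150.

Power ≈ 0.915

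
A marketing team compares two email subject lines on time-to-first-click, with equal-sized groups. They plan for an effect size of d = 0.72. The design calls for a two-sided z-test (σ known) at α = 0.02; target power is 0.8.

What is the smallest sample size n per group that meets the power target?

Set Φ(δ − 2.326) = 0.8; then δ − 2.326 = Φ⁻¹(0.8) = 0.842, giving δ = 3.168.
(For δ > 0 the lower-tail rejection region contributes negligibly to power, so the one-term inversion is standard.)
δ = d·√(n/2) ⇒ n = 2(δ/d)² = 2 × (3.168 / 0.72)² = 38.72.
Rounding up, n = 39 per group.

n = 39 per group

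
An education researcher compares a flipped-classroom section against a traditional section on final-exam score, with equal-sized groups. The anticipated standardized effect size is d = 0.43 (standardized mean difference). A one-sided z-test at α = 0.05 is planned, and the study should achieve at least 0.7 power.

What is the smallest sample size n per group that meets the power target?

Set Φ(δ − 1.645) = 0.7; then δ − 1.645 = Φ⁻¹(0.7) = 0.524, giving δ = 2.169.
δ = d·√(n/2) ⇒ n = 2(δ/d)² = 2 × (2.169 / 0.43)² = 50.90.
Rounding up, n = 51 per group.

n = 51 per group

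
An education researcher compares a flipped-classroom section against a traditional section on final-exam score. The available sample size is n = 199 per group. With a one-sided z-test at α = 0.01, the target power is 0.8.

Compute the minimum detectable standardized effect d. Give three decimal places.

Need Φ(δ − 2.326) = 0.8, so δ = 2.326 + 0.842 = 3.168.
δ = d·√(n/2) ⇒ d = δ/√(n/2) = 3.168/√(199/2) = 0.3176.

d ≈ 0.318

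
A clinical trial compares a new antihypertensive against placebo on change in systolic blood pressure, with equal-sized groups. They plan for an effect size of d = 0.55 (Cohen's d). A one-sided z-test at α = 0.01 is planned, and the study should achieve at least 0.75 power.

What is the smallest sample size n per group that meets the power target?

For power 0.75 need Φ(δ − z_{0.01}) = 0.75, so δ = z_{0.01} + z_{0.25} = 2.326 + 0.674 = 3.001.
δ = d·√(n/2) ⇒ n = 2(δ/d)² = 2 × (3.001 / 0.55)² = 59.54.
Rounding up, n = 60 per group.

n = 60 per group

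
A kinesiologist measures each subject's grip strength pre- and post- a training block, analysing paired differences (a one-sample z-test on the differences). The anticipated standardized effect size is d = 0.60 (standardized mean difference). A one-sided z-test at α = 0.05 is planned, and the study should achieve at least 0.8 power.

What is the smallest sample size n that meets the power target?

n = 18

Set Φ(δ − 1.645) = 0.8; then δ − 1.645 = Φ⁻¹(0.8) = 0.842, giving δ = 2.486.
δ = d·√n ⇒ n = (δ/d)² = (2.486 / 0.60)² = 17.17.
Round up to the next whole unit.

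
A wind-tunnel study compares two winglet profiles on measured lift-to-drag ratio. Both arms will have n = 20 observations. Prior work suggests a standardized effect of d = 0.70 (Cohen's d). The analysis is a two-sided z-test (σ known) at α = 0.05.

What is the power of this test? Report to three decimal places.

Noncentrality parameter: δ = d·√(n/2) = 0.70 × √(20/2) = 2.2136
Two-sided α = 0.05 → critical value z_{0.025} = 1.960.
Power = Φ(δ − 1.960) + Φ(−δ − 1.960) = Φ(0.254) + Φ(-4.174) = 0.6001 + 0.0000 = 0.6001.

Power ≈ 0.600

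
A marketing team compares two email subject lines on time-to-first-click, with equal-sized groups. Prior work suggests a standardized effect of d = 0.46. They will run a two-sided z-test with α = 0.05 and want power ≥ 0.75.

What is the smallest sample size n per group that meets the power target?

Set Φ(δ − 1.960) = 0.75; then δ − 1.960 = Φ⁻¹(0.75) = 0.674, giving δ = 2.634.
(For δ > 0 the lower-tail rejection region contributes negligibly to power, so the one-term inversion is standard.)
δ = d·√(n/2) ⇒ n = 2(δ/d)² = 2 × (2.634 / 0.46)² = 65.60.
Round up to the next whole unit.

n = 66 per group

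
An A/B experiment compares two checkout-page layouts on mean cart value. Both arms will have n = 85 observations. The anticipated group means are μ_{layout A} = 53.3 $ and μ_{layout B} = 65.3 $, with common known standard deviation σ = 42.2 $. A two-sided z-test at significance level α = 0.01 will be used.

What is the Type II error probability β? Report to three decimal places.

Standardized effect: d = |μ_{layout A} − μ_{layout B}| / σ = |53.3 − 65.3| / 42.2 = 0.2844
Noncentrality parameter: δ = d·√(n/2) = 0.2844 × √(85/2) = 1.8538
Two-sided α = 0.01 → critical value z_{0.005} = 2.576.
Power = Φ(δ − 2.576) + Φ(−δ − 2.576) = Φ(-0.722) + Φ(-4.430) = 0.2351 + 0.0000 = 0.2351.
Type II error: β = 1 − power = 1 − 0.2351 = 0.7649.

β ≈ 0.765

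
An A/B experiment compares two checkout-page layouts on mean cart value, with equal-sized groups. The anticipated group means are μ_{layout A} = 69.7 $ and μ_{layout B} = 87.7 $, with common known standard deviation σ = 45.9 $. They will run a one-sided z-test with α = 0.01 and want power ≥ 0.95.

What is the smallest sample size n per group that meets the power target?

Standardized effect: d = |μ_{layout A} − μ_{layout B}| / σ = |69.7 − 87.7| / 45.9 = 0.3922
Set Φ(δ − 2.326) = 0.95; then δ − 2.326 = Φ⁻¹(0.95) = 1.645, giving δ = 3.971.
δ = d·√(n/2) ⇒ n = 2(δ/d)² = 2 × (3.971 / 0.3922)² = 205.09.
Round up to the next whole unit.

n = 206 per group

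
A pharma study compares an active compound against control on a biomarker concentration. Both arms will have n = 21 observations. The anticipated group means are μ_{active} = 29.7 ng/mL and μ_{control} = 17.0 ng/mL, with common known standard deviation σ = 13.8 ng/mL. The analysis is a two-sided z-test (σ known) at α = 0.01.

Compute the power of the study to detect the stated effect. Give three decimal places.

Power ≈ 0.658

Standardized effect: d = |μ_{active} − μ_{control}| / σ = |29.7 − 17.0| / 13.8 = 0.9203
Noncentrality parameter: δ = d·√(n/2) = 0.9203 × √(21/2) = 2.9821
Critical value for a two-sided test at α = 0.01: z_{α/2} = 2.576.
Power = Φ(δ − 2.576) + Φ(−δ − 2.576) = Φ(0.406) + Φ(-5.558) = 0.6577 + 0.0000 = 0.6577.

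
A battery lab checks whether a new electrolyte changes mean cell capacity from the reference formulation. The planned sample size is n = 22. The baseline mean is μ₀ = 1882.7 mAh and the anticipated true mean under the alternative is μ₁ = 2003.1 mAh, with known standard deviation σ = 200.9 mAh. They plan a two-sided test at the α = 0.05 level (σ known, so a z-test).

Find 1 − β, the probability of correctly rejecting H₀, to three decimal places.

Power ≈ 0.803

Standardized effect: d = |μ₁ − μ₀| / σ = |2003.1 − 1882.7| / 200.9 = 0.5993
Noncentrality parameter: δ = d·√n = 0.5993 × √22 = 2.8110
Critical value for a two-sided test at α = 0.05: z_{α/2} = 1.960.
Power = Φ(δ − 1.960) + Φ(−δ − 1.960) = Φ(0.851) + Φ(-4.771) = 0.8026 + 0.0000 = 0.8026.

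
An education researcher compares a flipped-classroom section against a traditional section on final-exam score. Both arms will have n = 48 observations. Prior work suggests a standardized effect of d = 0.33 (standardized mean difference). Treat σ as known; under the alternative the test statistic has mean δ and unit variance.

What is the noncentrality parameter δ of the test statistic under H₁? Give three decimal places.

δ ≈ 1.617

δ = d·√(n/2) = 0.33 × √(48/2) = 1.6167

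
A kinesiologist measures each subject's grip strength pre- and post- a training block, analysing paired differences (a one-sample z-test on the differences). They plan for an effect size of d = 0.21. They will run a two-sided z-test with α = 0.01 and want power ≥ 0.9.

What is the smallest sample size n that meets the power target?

n = 338

For power 0.9 need Φ(δ − z_{0.005}) = 0.9, so δ = z_{0.005} + z_{0.10} = 2.576 + 1.282 = 3.857.
(Ignoring the negligible lower-tail rejection probability gives the usual closed-form inversion.)
δ = d·√n ⇒ n = (δ/d)² = (3.857 / 0.21)² = 337.40.
Rounding up, n = 338.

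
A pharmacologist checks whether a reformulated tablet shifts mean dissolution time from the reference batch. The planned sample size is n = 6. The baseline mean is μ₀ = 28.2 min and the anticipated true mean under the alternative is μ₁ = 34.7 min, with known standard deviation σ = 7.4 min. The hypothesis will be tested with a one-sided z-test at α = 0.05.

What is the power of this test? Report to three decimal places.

Power ≈ 0.694

Standardized effect: d = |μ₁ − μ₀| / σ = |34.7 − 28.2| / 7.4 = 0.8784
Noncentrality parameter: δ = d·√n = 0.8784 × √6 = 2.1516
Critical value for a one-sided test at α = 0.05: z_α = 1.645.
Power = P(Z > 1.645 − δ) = Φ(0.507) = 0.6938.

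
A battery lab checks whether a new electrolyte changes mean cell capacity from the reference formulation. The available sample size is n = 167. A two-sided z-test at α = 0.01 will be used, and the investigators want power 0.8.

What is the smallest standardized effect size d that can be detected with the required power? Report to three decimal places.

Required noncentrality: δ = z_{0.005} + z_{0.20} = 2.576 + 0.842 = 3.417.
(Lower-tail contribution to power is negligible for δ > 0.)
δ = d·√n ⇒ d = δ/√n = 3.417/√167 = 0.2645.

d ≈ 0.264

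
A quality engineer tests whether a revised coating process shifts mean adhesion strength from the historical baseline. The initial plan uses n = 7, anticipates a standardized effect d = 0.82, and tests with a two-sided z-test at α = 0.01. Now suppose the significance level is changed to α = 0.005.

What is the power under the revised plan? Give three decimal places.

Power ≈ 0.262

δ = d·√n = 0.82 × √7 = 2.1695 (unchanged). New critical value: z_{0.0025} = 2.807.
Revised power = Φ(δ − 2.807) + Φ(−δ − 2.807) = Φ(-0.638) + Φ(-4.977) = 0.2619 + 0.0000 = 0.2619.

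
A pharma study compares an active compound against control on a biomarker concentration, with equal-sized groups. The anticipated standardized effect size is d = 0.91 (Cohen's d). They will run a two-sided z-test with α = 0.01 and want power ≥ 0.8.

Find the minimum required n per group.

Set Φ(δ − 2.576) = 0.8; then δ − 2.576 = Φ⁻¹(0.8) = 0.842, giving δ = 3.417.
(For δ > 0 the lower-tail rejection region contributes negligibly to power, so the one-term inversion is standard.)
δ = d·√(n/2) ⇒ n = 2(δ/d)² = 2 × (3.417 / 0.91)² = 28.21.
Round up to the next whole unit.

n = 29 per group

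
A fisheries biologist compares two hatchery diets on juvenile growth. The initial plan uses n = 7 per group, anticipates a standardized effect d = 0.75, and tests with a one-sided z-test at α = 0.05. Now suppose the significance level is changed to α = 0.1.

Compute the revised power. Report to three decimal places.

Power ≈ 0.548

δ = d·√(n/2) = 0.75 × √(7/2) = 1.4031 (unchanged). New critical value: z_{0.1} = 1.282.
Revised power = Φ(δ − 1.282) = Φ(0.122) = 0.5484.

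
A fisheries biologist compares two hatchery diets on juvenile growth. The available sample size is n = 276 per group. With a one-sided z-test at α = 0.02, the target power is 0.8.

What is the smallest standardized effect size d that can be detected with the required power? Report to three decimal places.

d ≈ 0.246

Need Φ(δ − 2.054) = 0.8, so δ = 2.054 + 0.842 = 2.895.
δ = d·√(n/2) ⇒ d = δ/√(n/2) = 2.895/√(276/2) = 0.2465.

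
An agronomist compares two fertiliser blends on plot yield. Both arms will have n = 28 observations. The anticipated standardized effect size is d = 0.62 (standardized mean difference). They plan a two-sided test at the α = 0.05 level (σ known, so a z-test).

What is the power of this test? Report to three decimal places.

Power ≈ 0.641

Noncentrality parameter: δ = d·√(n/2) = 0.62 × √(28/2) = 2.3198
Two-sided α = 0.05 → critical value z_{0.025} = 1.960.
Power = Φ(δ − 1.960) + Φ(−δ − 1.960) = Φ(0.360) + Φ(-4.280) = 0.6405 + 0.0000 = 0.6405.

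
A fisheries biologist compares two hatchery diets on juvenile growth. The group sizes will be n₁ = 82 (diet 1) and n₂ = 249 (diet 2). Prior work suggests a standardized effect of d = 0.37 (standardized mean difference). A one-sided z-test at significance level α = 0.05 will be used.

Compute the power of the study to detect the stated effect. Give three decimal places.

Noncentrality parameter: λ = d / √(1/n₁ + 1/n₂) = 0.37 / √(1/82 + 1/249) = 2.9060
Critical value for a one-sided test at α = 0.05: z_α = 1.645.
Power = P(Z > 1.645 − λ) = Φ(1.261) = 0.8964.

Power ≈ 0.896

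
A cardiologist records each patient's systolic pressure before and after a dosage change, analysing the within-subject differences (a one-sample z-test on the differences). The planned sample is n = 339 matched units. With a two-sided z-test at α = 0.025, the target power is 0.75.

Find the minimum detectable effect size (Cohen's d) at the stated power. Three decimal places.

d ≈ 0.158

Required noncentrality: δ = z_{0.0125} + z_{0.25} = 2.241 + 0.674 = 2.916.
(Lower-tail contribution to power is negligible for δ > 0.)
δ = d·√n ⇒ d = δ/√n = 2.916/√339 = 0.1584.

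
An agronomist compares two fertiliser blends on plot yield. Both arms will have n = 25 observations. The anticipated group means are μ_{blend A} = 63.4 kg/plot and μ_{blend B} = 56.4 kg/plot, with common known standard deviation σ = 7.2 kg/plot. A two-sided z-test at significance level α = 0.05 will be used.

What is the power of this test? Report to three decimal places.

Standardized effect: d = |μ_{blend A} − μ_{blend B}| / σ = |63.4 − 56.4| / 7.2 = 0.9722
Noncentrality parameter: δ = d·√(n/2) = 0.9722 × √(25/2) = 3.4373
Two-sided α = 0.05 → critical value z_{0.025} = 1.960.
Power = Φ(δ − 1.960) + Φ(−δ − 1.960) = Φ(1.477) + Φ(-5.397) = 0.9302 + 0.0000 = 0.9302.

Power ≈ 0.930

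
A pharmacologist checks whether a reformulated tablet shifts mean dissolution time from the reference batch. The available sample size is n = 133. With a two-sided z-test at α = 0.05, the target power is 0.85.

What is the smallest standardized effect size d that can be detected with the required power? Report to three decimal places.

Required noncentrality: δ = z_{0.025} + z_{0.15} = 1.960 + 1.036 = 2.996.
(The second rejection-region term Φ(−δ − z_{α/2}) is negligible and dropped.)
δ = d·√n ⇒ d = δ/√n = 2.996/√133 = 0.2598.

d ≈ 0.260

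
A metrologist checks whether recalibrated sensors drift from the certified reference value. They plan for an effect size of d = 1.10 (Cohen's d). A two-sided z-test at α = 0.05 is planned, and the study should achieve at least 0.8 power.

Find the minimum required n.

n = 7

Set Φ(δ − 1.960) = 0.8; then δ − 1.960 = Φ⁻¹(0.8) = 0.842, giving δ = 2.802.
(Ignoring the negligible lower-tail rejection probability gives the usual closed-form inversion.)
δ = d·√n ⇒ n = (δ/d)² = (2.802 / 1.10)² = 6.49.
Rounding up, n = 7.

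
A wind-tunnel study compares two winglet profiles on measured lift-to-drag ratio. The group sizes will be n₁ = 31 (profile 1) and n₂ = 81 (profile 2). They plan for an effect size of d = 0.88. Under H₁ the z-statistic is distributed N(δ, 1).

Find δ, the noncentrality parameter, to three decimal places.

δ = d / √(1/n₁ + 1/n₂) = 0.88 / √(1/31 + 1/81) = 4.1667

δ ≈ 4.167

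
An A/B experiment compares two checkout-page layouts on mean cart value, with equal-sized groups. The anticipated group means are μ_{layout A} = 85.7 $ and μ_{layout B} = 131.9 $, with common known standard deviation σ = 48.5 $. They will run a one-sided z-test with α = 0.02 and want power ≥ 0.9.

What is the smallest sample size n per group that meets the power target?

n = 25 per group

Standardized effect: d = |μ_{layout A} − μ_{layout B}| / σ = |85.7 − 131.9| / 48.5 = 0.9526
Set Φ(δ − 2.054) = 0.9; then δ − 2.054 = Φ⁻¹(0.9) = 1.282, giving δ = 3.335.
δ = d·√(n/2) ⇒ n = 2(δ/d)² = 2 × (3.335 / 0.9526)² = 24.52.
Rounding up, n = 25 per group.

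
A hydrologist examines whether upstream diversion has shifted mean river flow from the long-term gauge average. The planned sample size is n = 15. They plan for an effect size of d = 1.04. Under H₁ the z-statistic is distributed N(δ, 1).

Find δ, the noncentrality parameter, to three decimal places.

The noncentrality parameter scales effect size by the design's sample-size factor: δ = d·√n = 1.04 × √15 = 4.0279

δ ≈ 4.028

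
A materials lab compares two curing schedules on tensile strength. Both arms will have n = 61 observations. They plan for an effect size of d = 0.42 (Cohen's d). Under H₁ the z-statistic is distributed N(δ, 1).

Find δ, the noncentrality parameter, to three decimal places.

δ ≈ 2.320

δ = d·√(n/2) = 0.42 × √(61/2) = 2.3195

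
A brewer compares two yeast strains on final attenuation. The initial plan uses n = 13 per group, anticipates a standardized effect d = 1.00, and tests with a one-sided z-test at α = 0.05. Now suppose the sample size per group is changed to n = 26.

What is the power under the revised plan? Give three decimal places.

Power ≈ 0.975

With n = 26 per group: δ = d·√(n/2) = 1.00 × √(26/2) = 3.6056. Critical value z_{0.05} = 1.645.
Revised power = Φ(δ − 1.645) = Φ(1.961) = 0.9750.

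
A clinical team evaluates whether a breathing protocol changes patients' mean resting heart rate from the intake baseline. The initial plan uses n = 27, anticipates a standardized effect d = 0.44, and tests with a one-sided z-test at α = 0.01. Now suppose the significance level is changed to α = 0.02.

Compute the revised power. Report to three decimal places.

Power ≈ 0.592

δ = d·√n = 0.44 × √27 = 2.2863 (unchanged). New critical value: z_{0.02} = 2.054.
Revised power = Φ(δ − 2.054) = Φ(0.233) = 0.5919.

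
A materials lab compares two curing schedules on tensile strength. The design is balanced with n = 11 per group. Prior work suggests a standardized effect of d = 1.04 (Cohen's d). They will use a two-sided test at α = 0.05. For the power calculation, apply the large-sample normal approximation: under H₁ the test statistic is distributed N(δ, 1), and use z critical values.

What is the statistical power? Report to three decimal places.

Power ≈ 0.684

Noncentrality parameter: δ = d·√(n/2) = 1.04 × √(11/2) = 2.4390
Two-sided α = 0.05 → critical value z_{0.025} = 1.960.
Power = Φ(δ − 1.960) + Φ(−δ − 1.960) = Φ(0.479) + Φ(-4.399) = 0.6840 + 0.0000 = 0.6841.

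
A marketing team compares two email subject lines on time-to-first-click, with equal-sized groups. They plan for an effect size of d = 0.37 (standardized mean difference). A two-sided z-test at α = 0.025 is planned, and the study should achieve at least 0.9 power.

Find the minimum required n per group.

n = 182 per group

Set Φ(δ − 2.241) = 0.9; then δ − 2.241 = Φ⁻¹(0.9) = 1.282, giving δ = 3.523.
(The Φ(−δ − z_{α/2}) term is vanishingly small for δ > 0 and is dropped in the standard sample-size formula.)
δ = d·√(n/2) ⇒ n = 2(δ/d)² = 2 × (3.523 / 0.37)² = 181.32.
Round up to the next whole unit.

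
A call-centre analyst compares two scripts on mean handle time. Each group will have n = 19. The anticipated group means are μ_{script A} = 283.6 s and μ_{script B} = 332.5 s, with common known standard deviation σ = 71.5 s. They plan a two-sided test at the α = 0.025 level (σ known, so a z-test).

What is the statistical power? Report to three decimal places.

Power ≈ 0.447

Standardized effect: d = |μ_{script A} − μ_{script B}| / σ = |283.6 − 332.5| / 71.5 = 0.6839
Noncentrality parameter: δ = d·√(n/2) = 0.6839 × √(19/2) = 2.1080
Two-sided α = 0.025 → critical value z_{0.0125} = 2.241.
Power = Φ(δ − 2.241) + Φ(−δ − 2.241) = Φ(-0.133) + Φ(-4.349) = 0.4469 + 0.0000 = 0.4469.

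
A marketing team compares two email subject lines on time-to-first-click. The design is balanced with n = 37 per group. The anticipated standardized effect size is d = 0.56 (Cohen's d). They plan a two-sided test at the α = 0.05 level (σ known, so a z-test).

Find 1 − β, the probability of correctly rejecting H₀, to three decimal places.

Power ≈ 0.673

Noncentrality parameter: λ = d·√(n/2) = 0.56 × √(37/2) = 2.4087
Two-sided α = 0.05 → critical value z_{0.025} = 1.960.
Power = Φ(λ − 1.960) + Φ(−λ − 1.960) = Φ(0.449) + Φ(-4.369) = 0.6732 + 0.0000 = 0.6732.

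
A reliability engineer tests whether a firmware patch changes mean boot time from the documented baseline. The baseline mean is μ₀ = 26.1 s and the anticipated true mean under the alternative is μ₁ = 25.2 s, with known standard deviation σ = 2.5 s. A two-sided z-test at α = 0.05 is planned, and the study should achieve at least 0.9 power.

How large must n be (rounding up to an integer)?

n = 82

Standardized effect: d = |μ₁ − μ₀| / σ = |25.2 − 26.1| / 2.5 = 0.3600
For power 0.9 need Φ(δ − z_{0.025}) = 0.9, so δ = z_{0.025} + z_{0.10} = 1.960 + 1.282 = 3.242.
(Ignoring the negligible lower-tail rejection probability gives the usual closed-form inversion.)
δ = d·√n ⇒ n = (δ/d)² = (3.242 / 0.3600)² = 81.08.
Rounding up, n = 82.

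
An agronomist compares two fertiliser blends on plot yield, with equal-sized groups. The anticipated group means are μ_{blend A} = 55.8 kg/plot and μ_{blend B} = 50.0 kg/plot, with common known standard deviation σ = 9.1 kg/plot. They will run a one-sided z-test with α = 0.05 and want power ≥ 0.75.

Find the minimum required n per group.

Standardized effect: d = |μ_{blend A} − μ_{blend B}| / σ = |55.8 − 50.0| / 9.1 = 0.6374
Set Φ(δ − 1.645) = 0.75; then δ − 1.645 = Φ⁻¹(0.75) = 0.674, giving δ = 2.319.
δ = d·√(n/2) ⇒ n = 2(δ/d)² = 2 × (2.319 / 0.6374)² = 26.48.
Rounding up, n = 27 per group.

n = 27 per group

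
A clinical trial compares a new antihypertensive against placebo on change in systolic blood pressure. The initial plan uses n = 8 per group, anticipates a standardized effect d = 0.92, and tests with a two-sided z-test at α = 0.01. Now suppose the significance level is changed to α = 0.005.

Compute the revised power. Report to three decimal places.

Power ≈ 0.167

δ = d·√(n/2) = 0.92 × √(8/2) = 1.8400 (unchanged). New critical value: z_{0.0025} = 2.807.
Revised power = Φ(δ − 2.807) + Φ(−δ − 2.807) = Φ(-0.967) + Φ(-4.647) = 0.1668 + 0.0000 = 0.1668.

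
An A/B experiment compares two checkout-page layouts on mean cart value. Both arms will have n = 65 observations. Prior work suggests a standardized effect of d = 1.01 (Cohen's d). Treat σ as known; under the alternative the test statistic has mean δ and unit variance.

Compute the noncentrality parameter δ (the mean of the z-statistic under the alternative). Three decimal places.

The noncentrality parameter scales effect size by the design's sample-size factor: δ = d·√(n/2) = 1.01 × √(65/2) = 5.7579

δ ≈ 5.758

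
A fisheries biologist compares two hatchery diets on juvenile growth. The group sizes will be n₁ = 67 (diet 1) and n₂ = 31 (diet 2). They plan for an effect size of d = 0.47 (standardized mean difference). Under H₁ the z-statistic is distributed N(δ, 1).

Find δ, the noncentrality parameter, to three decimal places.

δ ≈ 2.164

The noncentrality parameter scales effect size by the design's sample-size factor: δ = d / √(1/n₁ + 1/n₂) = 0.47 / √(1/67 + 1/31) = 2.1637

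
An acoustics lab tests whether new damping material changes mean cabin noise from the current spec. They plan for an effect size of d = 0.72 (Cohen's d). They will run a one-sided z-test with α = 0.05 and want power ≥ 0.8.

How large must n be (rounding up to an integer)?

n = 12

Set Φ(δ − 1.645) = 0.8; then δ − 1.645 = Φ⁻¹(0.8) = 0.842, giving δ = 2.486.
δ = d·√n ⇒ n = (δ/d)² = (2.486 / 0.72)² = 11.93.
Rounding up, n = 12.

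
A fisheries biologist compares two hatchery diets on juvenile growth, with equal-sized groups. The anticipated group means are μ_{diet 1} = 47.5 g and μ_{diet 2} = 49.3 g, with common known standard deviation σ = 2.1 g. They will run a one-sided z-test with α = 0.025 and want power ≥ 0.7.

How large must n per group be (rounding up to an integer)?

Standardized effect: d = |μ_{diet 1} − μ_{diet 2}| / σ = |47.5 − 49.3| / 2.1 = 0.8571
Set Φ(δ − 1.960) = 0.7; then δ − 1.960 = Φ⁻¹(0.7) = 0.524, giving δ = 2.484.
δ = d·√(n/2) ⇒ n = 2(δ/d)² = 2 × (2.484 / 0.8571)² = 16.80.
Round up to the next whole unit.

n = 17 per group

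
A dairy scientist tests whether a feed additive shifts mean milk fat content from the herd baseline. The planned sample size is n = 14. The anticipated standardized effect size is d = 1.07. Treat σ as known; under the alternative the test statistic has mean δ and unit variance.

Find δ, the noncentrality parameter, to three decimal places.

δ ≈ 4.004

δ = d·√n = 1.07 × √14 = 4.0036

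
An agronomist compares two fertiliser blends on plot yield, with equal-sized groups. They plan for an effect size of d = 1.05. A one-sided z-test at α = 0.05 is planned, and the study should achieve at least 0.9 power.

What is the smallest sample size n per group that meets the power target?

n = 16 per group

Set Φ(δ − 1.645) = 0.9; then δ − 1.645 = Φ⁻¹(0.9) = 1.282, giving δ = 2.926.
δ = d·√(n/2) ⇒ n = 2(δ/d)² = 2 × (2.926 / 1.05)² = 15.54.
Round up to the next whole unit.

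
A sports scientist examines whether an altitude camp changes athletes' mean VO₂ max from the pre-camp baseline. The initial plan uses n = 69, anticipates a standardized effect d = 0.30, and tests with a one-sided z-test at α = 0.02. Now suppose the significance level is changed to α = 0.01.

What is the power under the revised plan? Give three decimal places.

Power ≈ 0.566

δ = d·√n = 0.30 × √69 = 2.4920 (unchanged). New critical value: z_{0.01} = 2.326.
Revised power = P(Z > 2.326 − δ) = Φ(0.166) = 0.5658.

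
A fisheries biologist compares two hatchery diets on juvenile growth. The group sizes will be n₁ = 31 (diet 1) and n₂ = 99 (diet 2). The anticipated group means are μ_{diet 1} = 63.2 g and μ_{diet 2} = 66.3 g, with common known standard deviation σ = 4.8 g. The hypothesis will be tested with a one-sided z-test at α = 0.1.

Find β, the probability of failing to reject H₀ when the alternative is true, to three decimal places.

β ≈ 0.032

Standardized effect: d = |μ_{diet 1} − μ_{diet 2}| / σ = |63.2 − 66.3| / 4.8 = 0.6458
Noncentrality parameter: δ = d / √(1/n₁ + 1/n₂) = 0.6458 / √(1/31 + 1/99) = 3.1380
One-sided α = 0.1 → critical value z_{0.1} = 1.282.
Power = Φ(δ − 1.282) = Φ(1.856) = 0.9683.
Type II error: β = 1 − power = 1 − 0.9683 = 0.0317.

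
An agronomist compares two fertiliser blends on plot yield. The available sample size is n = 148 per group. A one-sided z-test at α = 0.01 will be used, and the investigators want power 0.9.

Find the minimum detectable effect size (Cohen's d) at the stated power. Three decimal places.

d ≈ 0.419

Need Φ(δ − 2.326) = 0.9, so δ = 2.326 + 1.282 = 3.608.
δ = d·√(n/2) ⇒ d = δ/√(n/2) = 3.608/√(148/2) = 0.4194.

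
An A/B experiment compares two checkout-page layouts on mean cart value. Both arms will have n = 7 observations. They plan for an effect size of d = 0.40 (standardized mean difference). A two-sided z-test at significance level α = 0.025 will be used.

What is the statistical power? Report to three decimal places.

Noncentrality parameter: δ = d·√(n/2) = 0.40 × √(7/2) = 0.7483
Critical value for a two-sided test at α = 0.025: z_{α/2} = 2.241.
Power = Φ(δ − 2.241) + Φ(−δ − 2.241) = Φ(-1.493) + Φ(-2.990) = 0.0677 + 0.0014 = 0.0691.

Power ≈ 0.069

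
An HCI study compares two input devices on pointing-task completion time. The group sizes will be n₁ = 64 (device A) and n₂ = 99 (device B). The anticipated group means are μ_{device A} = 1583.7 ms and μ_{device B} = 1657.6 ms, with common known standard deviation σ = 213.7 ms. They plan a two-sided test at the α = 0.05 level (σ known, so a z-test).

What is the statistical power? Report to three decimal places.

Standardized effect: d = |μ_{device A} − μ_{device B}| / σ = |1583.7 − 1657.6| / 213.7 = 0.3458
Noncentrality parameter: δ = d / √(1/n₁ + 1/n₂) = 0.3458 / √(1/64 + 1/99) = 2.1560
Critical value for a two-sided test at α = 0.05: z_{α/2} = 1.960.
Power = Φ(δ − 1.960) + Φ(−δ − 1.960) = Φ(0.196) + Φ(-4.116) = 0.5777 + 0.0000 = 0.5777.

Power ≈ 0.578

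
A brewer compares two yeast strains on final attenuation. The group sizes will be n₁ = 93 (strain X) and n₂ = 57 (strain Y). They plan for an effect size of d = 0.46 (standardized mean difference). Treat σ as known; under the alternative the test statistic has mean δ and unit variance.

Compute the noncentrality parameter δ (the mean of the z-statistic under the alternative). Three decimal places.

The noncentrality parameter scales effect size by the design's sample-size factor: δ = d / √(1/n₁ + 1/n₂) = 0.46 / √(1/93 + 1/57) = 2.7346

δ ≈ 2.735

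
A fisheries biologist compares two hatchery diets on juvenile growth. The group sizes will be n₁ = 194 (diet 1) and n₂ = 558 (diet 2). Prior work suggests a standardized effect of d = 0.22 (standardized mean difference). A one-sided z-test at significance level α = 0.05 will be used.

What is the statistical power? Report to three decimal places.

Power ≈ 0.840

Noncentrality parameter: δ = d / √(1/n₁ + 1/n₂) = 0.22 / √(1/194 + 1/558) = 2.6396
One-sided α = 0.05 → critical value z_{0.05} = 1.645.
Power = P(Z > 1.645 − δ) = Φ(0.995) = 0.8401.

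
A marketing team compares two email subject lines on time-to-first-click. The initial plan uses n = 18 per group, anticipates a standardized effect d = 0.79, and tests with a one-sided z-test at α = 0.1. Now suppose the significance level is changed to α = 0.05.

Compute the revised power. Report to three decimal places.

δ = d·√(n/2) = 0.79 × √(18/2) = 2.3700 (unchanged). New critical value: z_{0.05} = 1.645.
Revised power = P(Z > 1.645 − δ) = Φ(0.725) = 0.7658.

Power ≈ 0.766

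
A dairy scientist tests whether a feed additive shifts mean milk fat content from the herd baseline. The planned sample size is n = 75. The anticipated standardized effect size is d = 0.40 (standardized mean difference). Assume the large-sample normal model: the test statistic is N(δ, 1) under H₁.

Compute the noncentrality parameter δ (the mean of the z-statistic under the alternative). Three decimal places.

The noncentrality parameter scales effect size by the design's sample-size factor: δ = d·√n = 0.40 × √75 = 3.4641

δ ≈ 3.464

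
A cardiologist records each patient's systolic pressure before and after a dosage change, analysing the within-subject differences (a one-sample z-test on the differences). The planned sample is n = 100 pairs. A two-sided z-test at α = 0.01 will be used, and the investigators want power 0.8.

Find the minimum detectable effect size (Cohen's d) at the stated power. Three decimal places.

d ≈ 0.342

Need Φ(δ − 2.576) = 0.8, so δ = 2.576 + 0.842 = 3.417.
(The second rejection-region term Φ(−δ − z_{α/2}) is negligible and dropped.)
δ = d·√n ⇒ d = δ/√n = 3.417/√100 = 0.3417.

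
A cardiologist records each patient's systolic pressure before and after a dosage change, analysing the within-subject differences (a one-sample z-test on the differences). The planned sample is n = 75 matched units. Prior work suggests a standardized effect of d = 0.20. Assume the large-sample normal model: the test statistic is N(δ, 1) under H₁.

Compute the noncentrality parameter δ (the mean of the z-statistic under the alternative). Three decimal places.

δ ≈ 1.732

The noncentrality parameter scales effect size by the design's sample-size factor: δ = d·√n = 0.20 × √75 = 1.7321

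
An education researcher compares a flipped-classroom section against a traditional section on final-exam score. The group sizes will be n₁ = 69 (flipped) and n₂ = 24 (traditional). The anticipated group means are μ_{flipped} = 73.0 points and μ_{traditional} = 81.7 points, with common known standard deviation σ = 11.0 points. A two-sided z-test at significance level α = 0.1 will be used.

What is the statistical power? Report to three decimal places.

Standardized effect: d = |μ_{flipped} − μ_{traditional}| / σ = |73.0 − 81.7| / 11.0 = 0.7909
Noncentrality parameter: δ = d / √(1/n₁ + 1/n₂) = 0.7909 / √(1/69 + 1/24) = 3.3375
Critical value for a two-sided test at α = 0.1: z_{α/2} = 1.645.
Power = Φ(δ − 1.645) + Φ(−δ − 1.645) = Φ(1.693) + Φ(-4.982) = 0.9547 + 0.0000 = 0.9547.

Power ≈ 0.955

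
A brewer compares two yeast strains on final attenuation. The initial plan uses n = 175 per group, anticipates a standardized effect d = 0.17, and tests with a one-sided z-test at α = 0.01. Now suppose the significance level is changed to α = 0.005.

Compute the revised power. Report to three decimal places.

Power ≈ 0.162

δ = d·√(n/2) = 0.17 × √(175/2) = 1.5902 (unchanged). New critical value: z_{0.005} = 2.576.
Revised power = P(Z > 2.576 − δ) = Φ(-0.986) = 0.1622.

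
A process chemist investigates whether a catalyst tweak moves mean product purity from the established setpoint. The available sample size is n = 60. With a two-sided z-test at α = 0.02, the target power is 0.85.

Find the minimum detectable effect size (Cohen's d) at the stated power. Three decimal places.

d ≈ 0.434

Need Φ(δ − 2.326) = 0.85, so δ = 2.326 + 1.036 = 3.363.
(The second rejection-region term Φ(−δ − z_{α/2}) is negligible and dropped.)
δ = d·√n ⇒ d = δ/√n = 3.363/√60 = 0.4341.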